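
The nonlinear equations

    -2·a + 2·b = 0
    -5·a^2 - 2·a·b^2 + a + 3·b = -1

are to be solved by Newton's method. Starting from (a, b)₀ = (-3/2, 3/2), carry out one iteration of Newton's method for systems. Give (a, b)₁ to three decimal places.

(0.053, 0.053)

At (-3/2, 3/2): F = (6.000, -0.500).
Jacobian J = [[-2, 2], [-10·a - 2·b^2 + 1, -4·a·b + 3]].
At the point, J = [[-2.000, 2.000], [11.500, 12.000]] (det J = -47.000).
Solving J·Δ = −F gives Δ = (1.553, -1.447).
Then the next iterate is (a, b)₁ = (0.053, 0.053).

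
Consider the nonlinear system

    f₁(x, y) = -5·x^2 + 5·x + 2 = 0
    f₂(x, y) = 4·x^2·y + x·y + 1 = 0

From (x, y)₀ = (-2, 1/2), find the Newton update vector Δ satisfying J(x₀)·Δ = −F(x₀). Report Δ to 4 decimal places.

At (-2, 1/2): F = (-28.0000, 8.0000).
Jacobian J = [[-10·x + 5, 0], [8·x·y + y, 4·x^2 + x]].
At the point, J = [[25.0000, 0.0000], [-7.5000, 14.0000]] (det J = 350.0000).
Solving J·Δ = −F gives Δ = (1.1200, 0.0286).

(1.1200, 0.0286)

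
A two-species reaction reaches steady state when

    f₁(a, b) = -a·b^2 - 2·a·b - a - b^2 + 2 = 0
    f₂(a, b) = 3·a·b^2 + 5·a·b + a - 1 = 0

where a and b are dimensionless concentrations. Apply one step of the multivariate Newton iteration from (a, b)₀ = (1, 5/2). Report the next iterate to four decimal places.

(0.6831, 1.4485)

At (1, 5/2): F = (-16.5000, 31.2500).
Jacobian J = [[-b^2 - 2·b - 1, -2·a·b - 2·a - 2·b], [3·b^2 + 5·b + 1, 6·a·b + 5·a]].
At the point, J = [[-12.2500, -12.0000], [32.2500, 20.0000]] (det J = 142.0000).
Solving J·Δ = −F gives Δ = (-0.3169, -1.0515).
Then the next iterate is (a, b)₁ = (0.6831, 1.4485).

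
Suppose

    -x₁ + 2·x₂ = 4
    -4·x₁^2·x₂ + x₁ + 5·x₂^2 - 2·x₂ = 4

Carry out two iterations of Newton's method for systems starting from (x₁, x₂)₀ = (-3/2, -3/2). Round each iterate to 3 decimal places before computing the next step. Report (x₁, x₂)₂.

At (-3/2, -3/2): F = (-5.500, 22.250).
Jacobian J = [[-1, 2], [-8·x₁·x₂ + 1, -4·x₁^2 + 10·x₂ - 2]].
At the point, J = [[-1.000, 2.000], [-17.000, -26.000]] (det J = 60.000).
Solving J·Δ = −F gives Δ = (-1.642, 1.929).
Then the next iterate is (x₁, x₂)₁ = (-3.142, 0.429).
Round to (-3.142, 0.429) and repeat: F = (0.000, -24.02043), J = [[-1.000, 2.000], [11.78334, -37.19866]].
Δ = (-3.524, -1.762), so (x₁, x₂)₂ = (-6.666, -1.333).

(-6.666, -1.333)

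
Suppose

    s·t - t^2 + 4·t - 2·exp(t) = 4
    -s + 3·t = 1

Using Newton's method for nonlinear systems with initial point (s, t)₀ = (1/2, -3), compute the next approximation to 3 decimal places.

(-20.498, -6.499)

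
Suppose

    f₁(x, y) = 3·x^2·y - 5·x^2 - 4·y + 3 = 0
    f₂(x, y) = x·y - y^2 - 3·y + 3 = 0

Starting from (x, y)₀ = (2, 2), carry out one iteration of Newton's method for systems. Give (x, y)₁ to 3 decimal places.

(2.806, 1.722)

At (2, 2): F = (-1.000, -3.000).
Jacobian J = [[6·x·y - 10·x, 3·x^2 - 4], [y, x - 2·y - 3]].
At the point, J = [[4.000, 8.000], [2.000, -5.000]] (det J = -36.000).
Solving J·Δ = −F gives Δ = (0.806, -0.278).
Then the next iterate is (x, y)₁ = (2.806, 1.722).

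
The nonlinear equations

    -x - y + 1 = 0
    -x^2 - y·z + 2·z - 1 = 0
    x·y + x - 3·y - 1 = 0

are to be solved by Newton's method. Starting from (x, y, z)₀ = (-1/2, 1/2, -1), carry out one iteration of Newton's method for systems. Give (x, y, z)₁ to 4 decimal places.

At (-1/2, 1/2, -1): F = (1.0000, -2.7500, -3.2500).
Jacobian J = [[-1, -1, 0], [-2·x, -z, -y + 2], [y + 1, x - 3, 0]].
At the point, J = [[-1.0000, -1.0000, 0.0000], [1.0000, 1.0000, 1.5000], [1.5000, -3.5000, 0.0000]] (det J = -7.5000).
Solving J·Δ = −F gives Δ = (1.3500, -0.3500, 1.1667).
Then the next iterate is (x, y, z)₁ = (0.8500, 0.1500, 0.1667).

(0.8500, 0.1500, 0.1667)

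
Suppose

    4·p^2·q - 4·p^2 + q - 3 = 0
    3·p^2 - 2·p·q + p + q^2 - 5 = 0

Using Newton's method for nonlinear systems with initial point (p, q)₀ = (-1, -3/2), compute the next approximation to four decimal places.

(2.3250, -11.9000)

At (-1, -3/2): F = (-14.5000, -3.7500).
Jacobian J = [[8·p·q - 8·p, 4·p^2 + 1], [6·p - 2·q + 1, -2·p + 2·q]].
At the point, J = [[20.0000, 5.0000], [-2.0000, -1.0000]] (det J = -10.0000).
Solving J·Δ = −F gives Δ = (3.3250, -10.4000).
Then the next iterate is (p, q)₁ = (2.3250, -11.9000).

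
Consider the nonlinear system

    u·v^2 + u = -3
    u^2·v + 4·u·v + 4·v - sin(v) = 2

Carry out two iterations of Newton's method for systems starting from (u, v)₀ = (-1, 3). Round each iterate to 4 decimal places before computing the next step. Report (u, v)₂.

(-0.7300, 1.8305)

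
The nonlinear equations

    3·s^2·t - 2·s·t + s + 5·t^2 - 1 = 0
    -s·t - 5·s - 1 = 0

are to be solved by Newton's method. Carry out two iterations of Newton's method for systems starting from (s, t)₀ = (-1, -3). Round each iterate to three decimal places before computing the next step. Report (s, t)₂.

(-0.315, 0.823)

At (-1, -3): F = (28.000, 1.000).
Jacobian J = [[6·s·t - 2·t + 1, 3·s^2 - 2·s + 10·t], [-t - 5, -s]].
At the point, J = [[25.000, -25.000], [-2.000, 1.000]] (det J = -25.000).
Solving J·Δ = −F gives Δ = (2.120, 3.240).
Then the next iterate is (s, t)₁ = (1.120, 0.240).
Round to (1.120, 0.240) and repeat: F = (0.77357, -6.86880), J = [[2.13280, 3.92320], [-5.240, -1.120]].
Δ = (-1.435, 0.583), so (s, t)₂ = (-0.315, 0.823).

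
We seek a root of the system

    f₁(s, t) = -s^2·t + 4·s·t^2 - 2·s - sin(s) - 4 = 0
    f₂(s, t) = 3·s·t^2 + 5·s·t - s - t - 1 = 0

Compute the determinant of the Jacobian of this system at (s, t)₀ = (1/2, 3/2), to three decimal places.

-48.453

J = [[-2·s·t + 4·t^2 - cos(s) - 2, -s^2 + 8·s·t], [3·t^2 + 5·t - 1, 6·s·t + 5·s - 1]].
At the point, J = [[4.62242, 5.750], [13.250, 6.000]].
det J = -48.453.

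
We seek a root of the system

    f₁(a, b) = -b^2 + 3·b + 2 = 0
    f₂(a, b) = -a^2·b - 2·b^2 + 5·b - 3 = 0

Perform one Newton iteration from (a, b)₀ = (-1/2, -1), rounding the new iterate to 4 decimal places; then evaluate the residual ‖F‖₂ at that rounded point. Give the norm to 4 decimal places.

At (-1/2, -1): F = (-2.0000, -9.7500).
Jacobian J = [[0, -2·b + 3], [-2·a·b, -a^2 - 4·b + 5]].
At the point, J = [[0.0000, 5.0000], [-1.0000, 8.7500]] (det J = 5.0000).
Solving J·Δ = −F gives Δ = (-6.2500, 0.4000).
Then the next iterate is (a, b)₁ = (-6.7500, -0.6000).
Re-evaluating at (-6.7500, -0.6000): F = (-0.1600, 20.6175), so ‖F‖₂ = 20.6181.

20.6181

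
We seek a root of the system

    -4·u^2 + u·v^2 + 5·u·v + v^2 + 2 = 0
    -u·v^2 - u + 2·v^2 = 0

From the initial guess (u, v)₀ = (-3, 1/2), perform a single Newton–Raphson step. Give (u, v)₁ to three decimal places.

At (-3, 1/2): F = (-42.000, 4.250).
Jacobian J = [[-8·u + v^2 + 5·v, 2·u·v + 5·u + 2·v], [-v^2 - 1, -2·u·v + 4·v]].
At the point, J = [[26.750, -17.000], [-1.250, 5.000]] (det J = 112.500).
Solving J·Δ = −F gives Δ = (1.224, -0.544).
Then the next iterate is (u, v)₁ = (-1.776, -0.044).

(-1.776, -0.044)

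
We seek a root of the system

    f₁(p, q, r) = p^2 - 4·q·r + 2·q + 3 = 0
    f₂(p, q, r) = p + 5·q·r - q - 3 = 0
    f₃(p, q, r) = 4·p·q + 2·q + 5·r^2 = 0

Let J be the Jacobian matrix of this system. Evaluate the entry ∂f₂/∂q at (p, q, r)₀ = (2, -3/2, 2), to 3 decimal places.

∂f₂/∂q = 5·r - 1.
At (2, -3/2, 2) this is 9.000.

9.000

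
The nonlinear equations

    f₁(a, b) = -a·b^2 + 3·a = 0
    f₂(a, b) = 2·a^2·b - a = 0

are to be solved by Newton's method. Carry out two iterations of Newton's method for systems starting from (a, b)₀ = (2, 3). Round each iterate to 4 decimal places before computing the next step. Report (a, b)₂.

(0.7894, 2.0242)

At (2, 3): F = (-12.0000, 22.0000).
Jacobian J = [[-b^2 + 3, -2·a·b], [4·a·b - 1, 2·a^2]].
At the point, J = [[-6.0000, -12.0000], [23.0000, 8.0000]] (det J = 228.0000).
Solving J·Δ = −F gives Δ = (-0.7368, -0.6316).
Then the next iterate is (a, b)₁ = (1.2632, 2.3684).
Round to (1.2632, 2.3684) and repeat: F = (-3.296091, 6.295190), J = [[-2.609319, -5.983526], [10.967052, 3.191348]].
Δ = (-0.4738, -0.3442), so (a, b)₂ = (0.7894, 2.0242).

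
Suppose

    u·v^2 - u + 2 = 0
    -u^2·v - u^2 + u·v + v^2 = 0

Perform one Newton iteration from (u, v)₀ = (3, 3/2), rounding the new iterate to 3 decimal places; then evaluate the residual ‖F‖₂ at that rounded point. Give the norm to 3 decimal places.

5.034

At (3, 3/2): F = (5.750, -15.750).
Jacobian J = [[v^2 - 1, 2·u·v], [-2·u·v - 2·u + v, -u^2 + u + 2·v]].
At the point, J = [[1.250, 9.000], [-13.500, -3.000]] (det J = 117.750).
Solving J·Δ = −F gives Δ = (-1.057, -0.492).
Then the next iterate is (u, v)₁ = (1.943, 1.008).
Re-evaluating at (1.943, 1.008): F = (2.03121, -4.60609), so ‖F‖₂ = 5.034.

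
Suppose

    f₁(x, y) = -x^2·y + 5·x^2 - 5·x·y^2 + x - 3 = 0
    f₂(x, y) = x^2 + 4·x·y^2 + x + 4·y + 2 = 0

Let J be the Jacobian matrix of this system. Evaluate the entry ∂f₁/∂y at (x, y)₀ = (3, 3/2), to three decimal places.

-54.000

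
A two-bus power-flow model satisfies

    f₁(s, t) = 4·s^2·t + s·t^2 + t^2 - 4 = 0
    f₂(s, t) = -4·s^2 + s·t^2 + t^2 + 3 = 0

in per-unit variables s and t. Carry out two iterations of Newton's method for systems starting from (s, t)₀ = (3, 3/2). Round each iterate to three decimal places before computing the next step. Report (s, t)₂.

(1.207, 0.985)

At (3, 3/2): F = (59.000, -24.000).
Jacobian J = [[8·s·t + t^2, 4·s^2 + 2·s·t + 2·t], [-8·s + t^2, 2·s·t + 2·t]].
At the point, J = [[38.250, 48.000], [-21.750, 12.000]] (det J = 1503.000).
Solving J·Δ = −F gives Δ = (-1.238, -0.243).
Then the next iterate is (s, t)₁ = (1.762, 1.257).
Round to (1.762, 1.257) and repeat: F = (15.97425, -5.05448), J = [[19.29872, 19.36224], [-12.51595, 6.94367]].
Δ = (-0.555, -0.272), so (s, t)₂ = (1.207, 0.985).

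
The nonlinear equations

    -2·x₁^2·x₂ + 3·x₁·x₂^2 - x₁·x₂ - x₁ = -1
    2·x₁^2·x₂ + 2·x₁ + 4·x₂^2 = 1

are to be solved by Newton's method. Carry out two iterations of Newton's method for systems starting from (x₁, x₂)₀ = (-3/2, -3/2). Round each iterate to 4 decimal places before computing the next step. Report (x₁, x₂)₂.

At (-3/2, -3/2): F = (-3.1250, -1.7500).
Jacobian J = [[-4·x₁·x₂ + 3·x₂^2 - x₂ - 1, -2·x₁^2 + 6·x₁·x₂ - x₁], [4·x₁·x₂ + 2, 2·x₁^2 + 8·x₂]].
At the point, J = [[-1.7500, 10.5000], [11.0000, -7.5000]] (det J = -102.3750).
Solving J·Δ = −F gives Δ = (0.4084, 0.3657).
Then the next iterate is (x₁, x₂)₁ = (-1.0916, -1.1343).
Round to (-1.0916, -1.1343) and repeat: F = (-0.656837, -0.739896), J = [[-0.958598, 6.137630], [6.952808, -6.691219]].
Δ = (0.2465, 0.1455), so (x₁, x₂)₂ = (-0.8451, -0.9888).

(-0.8451, -0.9888)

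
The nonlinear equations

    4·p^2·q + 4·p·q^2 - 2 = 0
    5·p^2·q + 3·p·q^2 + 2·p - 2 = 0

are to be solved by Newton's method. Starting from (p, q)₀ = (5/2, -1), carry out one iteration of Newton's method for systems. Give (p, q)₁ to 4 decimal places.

At (5/2, -1): F = (-17.0000, -20.7500).
Jacobian J = [[8·p·q + 4·q^2, 4·p^2 + 8·p·q], [10·p·q + 3·q^2 + 2, 5·p^2 + 6·p·q]].
At the point, J = [[-16.0000, 5.0000], [-20.0000, 16.2500]] (det J = -160.0000).
Solving J·Δ = −F gives Δ = (-1.0781, -0.0500).
Then the next iterate is (p, q)₁ = (1.4219, -1.0500).

(1.4219, -1.0500)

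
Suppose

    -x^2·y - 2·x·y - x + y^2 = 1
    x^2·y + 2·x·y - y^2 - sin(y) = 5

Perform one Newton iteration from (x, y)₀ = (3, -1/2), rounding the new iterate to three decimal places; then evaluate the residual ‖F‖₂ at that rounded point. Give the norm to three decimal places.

At (3, -1/2): F = (3.750, -12.27057).
Jacobian J = [[-2·x·y - 2·y - 1, -x^2 - 2·x + 2·y], [2·x·y + 2·y, x^2 + 2·x - 2·y - cos(y)]].
At the point, J = [[3.000, -16.000], [-4.000, 15.12242]] (det J = -18.63275).
Solving J·Δ = −F gives Δ = (-7.493, -1.171).
Then the next iterate is (x, y)₁ = (-4.493, -1.671).
Re-evaluating at (-4.493, -1.671): F = (25.00219, -25.51421), so ‖F‖₂ = 35.722.

35.722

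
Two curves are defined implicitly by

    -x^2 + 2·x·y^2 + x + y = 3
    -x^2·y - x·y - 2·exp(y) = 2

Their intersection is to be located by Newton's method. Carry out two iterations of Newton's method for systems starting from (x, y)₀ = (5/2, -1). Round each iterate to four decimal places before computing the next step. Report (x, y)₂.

(0.8332, -1.4097)

At (5/2, -1): F = (-2.7500, 6.014241).
Jacobian J = [[-2·x + 2·y^2 + 1, 4·x·y + 1], [-2·x·y - y, -x^2 - x - 2·exp(y)]].
At the point, J = [[-2.0000, -9.0000], [6.0000, -9.485759]] (det J = 72.971518).
Solving J·Δ = −F gives Δ = (-1.0993, -0.0613).
Then the next iterate is (x, y)₁ = (1.4007, -1.0613).
Round to (1.4007, -1.0613) and repeat: F = (-1.467182, 0.876780), J = [[0.451315, -4.946252], [4.034426, -4.054672]].
Δ = (-0.5675, -0.3484), so (x, y)₂ = (0.8332, -1.4097).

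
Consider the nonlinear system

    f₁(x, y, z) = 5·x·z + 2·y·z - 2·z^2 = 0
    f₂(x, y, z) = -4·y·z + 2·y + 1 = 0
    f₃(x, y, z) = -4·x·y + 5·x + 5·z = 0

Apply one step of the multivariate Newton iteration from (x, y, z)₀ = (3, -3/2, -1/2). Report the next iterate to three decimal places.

At (3, -3/2, -1/2): F = (-6.500, -5.000, 30.500).
Jacobian J = [[5·z, 2·z, 5·x + 2·y - 4·z], [0, -4·z + 2, -4·y], [-4·y + 5, -4·x, 5]].
At the point, J = [[-2.500, -1.000, 14.000], [0.000, 4.000, 6.000], [11.000, -12.000, 5.000]] (det J = -912.000).
Solving J·Δ = −F gives Δ = (-1.836, 0.944, 0.204).
Then the next iterate is (x, y, z)₁ = (1.164, -0.556, -0.296).

(1.164, -0.556, -0.296)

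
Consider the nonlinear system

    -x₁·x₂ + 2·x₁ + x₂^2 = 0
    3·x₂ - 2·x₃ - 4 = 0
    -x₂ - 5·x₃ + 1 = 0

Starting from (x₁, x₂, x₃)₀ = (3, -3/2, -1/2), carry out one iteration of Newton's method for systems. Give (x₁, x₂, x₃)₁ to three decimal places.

At (3, -3/2, -1/2): F = (12.750, -7.500, 5.000).
Jacobian J = [[-x₂ + 2, -x₁ + 2·x₂, 0], [0, 3, -2], [0, -1, -5]].
At the point, J = [[3.500, -6.000, 0.000], [0.000, 3.000, -2.000], [0.000, -1.000, -5.000]] (det J = -59.500).
Solving J·Δ = −F gives Δ = (1.147, 2.794, 0.441).
Then the next iterate is (x₁, x₂, x₃)₁ = (4.147, 1.294, -0.059).

(4.147, 1.294, -0.059)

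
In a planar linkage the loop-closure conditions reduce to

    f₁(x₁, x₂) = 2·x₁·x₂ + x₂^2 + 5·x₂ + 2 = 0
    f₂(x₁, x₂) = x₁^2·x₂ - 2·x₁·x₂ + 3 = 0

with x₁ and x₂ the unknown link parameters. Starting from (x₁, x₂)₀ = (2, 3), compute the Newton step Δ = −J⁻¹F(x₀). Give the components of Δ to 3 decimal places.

At (2, 3): F = (38.000, 3.000).
Jacobian J = [[2·x₂, 2·x₁ + 2·x₂ + 5], [2·x₁·x₂ - 2·x₂, x₁^2 - 2·x₁]].
At the point, J = [[6.000, 15.000], [6.000, 0.000]] (det J = -90.000).
Solving J·Δ = −F gives Δ = (-0.500, -2.333).

(-0.500, -2.333)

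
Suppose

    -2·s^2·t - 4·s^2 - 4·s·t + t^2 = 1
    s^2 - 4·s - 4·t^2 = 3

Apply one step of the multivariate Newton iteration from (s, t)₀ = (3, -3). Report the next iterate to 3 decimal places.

(3.037, -1.253)

At (3, -3): F = (62.000, -42.000).
Jacobian J = [[-4·s·t - 8·s - 4·t, -2·s^2 - 4·s + 2·t], [2·s - 4, -8·t]].
At the point, J = [[24.000, -36.000], [2.000, 24.000]] (det J = 648.000).
Solving J·Δ = −F gives Δ = (0.037, 1.747).
Then the next iterate is (s, t)₁ = (3.037, -1.253).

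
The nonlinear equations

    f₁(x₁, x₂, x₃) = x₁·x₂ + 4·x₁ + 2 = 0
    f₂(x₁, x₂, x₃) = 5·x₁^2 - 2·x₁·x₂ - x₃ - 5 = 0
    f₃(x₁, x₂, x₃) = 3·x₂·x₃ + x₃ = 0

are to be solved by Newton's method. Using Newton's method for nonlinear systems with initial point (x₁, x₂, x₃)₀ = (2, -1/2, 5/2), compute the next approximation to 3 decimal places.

At (2, -1/2, 5/2): F = (9.000, 14.500, -1.250).
Jacobian J = [[x₂ + 4, x₁, 0], [10·x₁ - 2·x₂, -2·x₁, -1], [0, 3·x₃, 3·x₂ + 1]].
At the point, J = [[3.500, 2.000, 0.000], [21.000, -4.000, -1.000], [0.000, 7.500, -0.500]] (det J = 54.250).
Solving J·Δ = −F gives Δ = (-1.889, -1.194, -20.403).
Then the next iterate is (x₁, x₂, x₃)₁ = (0.111, -1.694, -17.903).

(0.111, -1.694, -17.903)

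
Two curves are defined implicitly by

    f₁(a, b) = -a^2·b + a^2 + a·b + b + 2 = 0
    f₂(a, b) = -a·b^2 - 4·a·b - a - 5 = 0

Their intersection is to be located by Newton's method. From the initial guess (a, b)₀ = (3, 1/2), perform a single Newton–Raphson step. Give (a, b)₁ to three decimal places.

(0.073, 0.151)

At (3, 1/2): F = (8.500, -14.750).
Jacobian J = [[-2·a·b + 2·a + b, -a^2 + a + 1], [-b^2 - 4·b - 1, -2·a·b - 4·a]].
At the point, J = [[3.500, -5.000], [-3.250, -15.000]] (det J = -68.750).
Solving J·Δ = −F gives Δ = (-2.927, -0.349).
Then the next iterate is (a, b)₁ = (0.073, 0.151).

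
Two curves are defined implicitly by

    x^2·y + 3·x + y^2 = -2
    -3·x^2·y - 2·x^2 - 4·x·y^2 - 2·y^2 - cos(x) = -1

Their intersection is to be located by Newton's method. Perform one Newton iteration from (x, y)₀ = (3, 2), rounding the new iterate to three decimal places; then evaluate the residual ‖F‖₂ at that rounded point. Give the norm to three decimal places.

24.639

At (3, 2): F = (33.000, -126.01001).
Jacobian J = [[2·x·y + 3, x^2 + 2·y], [-6·x·y - 4·x - 4·y^2 + sin(x), -3·x^2 - 8·x·y - 4·y]].
At the point, J = [[15.000, 13.000], [-63.85888, -83.000]] (det J = -414.83456).
Solving J·Δ = −F gives Δ = (-2.654, 0.524).
Then the next iterate is (x, y)₁ = (0.346, 2.524).
Re-evaluating at (0.346, 2.524): F = (9.71074, -22.64469), so ‖F‖₂ = 24.639.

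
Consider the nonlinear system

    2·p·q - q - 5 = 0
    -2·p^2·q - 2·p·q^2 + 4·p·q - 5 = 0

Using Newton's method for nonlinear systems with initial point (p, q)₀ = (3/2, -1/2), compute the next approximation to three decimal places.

At (3/2, -1/2): F = (-6.000, -6.500).
Jacobian J = [[2·q, 2·p - 1], [-4·p·q - 2·q^2 + 4·q, -2·p^2 - 4·p·q + 4·p]].
At the point, J = [[-1.000, 2.000], [0.500, 4.500]] (det J = -5.500).
Solving J·Δ = −F gives Δ = (-2.545, 1.727).
Then the next iterate is (p, q)₁ = (-1.045, 1.227).

(-1.045, 1.227)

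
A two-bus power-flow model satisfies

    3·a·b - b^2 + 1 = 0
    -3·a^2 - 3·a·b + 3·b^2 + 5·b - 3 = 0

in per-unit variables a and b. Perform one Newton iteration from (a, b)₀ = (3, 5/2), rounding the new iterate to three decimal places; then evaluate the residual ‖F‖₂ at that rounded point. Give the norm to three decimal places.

7.904

At (3, 5/2): F = (17.250, -21.250).
Jacobian J = [[3·b, 3·a - 2·b], [-6·a - 3·b, -3·a + 6·b + 5]].
At the point, J = [[7.500, 4.000], [-25.500, 11.000]] (det J = 184.500).
Solving J·Δ = −F gives Δ = (-1.489, -1.520).
Then the next iterate is (a, b)₁ = (1.511, 0.980).
Re-evaluating at (1.511, 0.980): F = (4.48194, -6.51050), so ‖F‖₂ = 7.904.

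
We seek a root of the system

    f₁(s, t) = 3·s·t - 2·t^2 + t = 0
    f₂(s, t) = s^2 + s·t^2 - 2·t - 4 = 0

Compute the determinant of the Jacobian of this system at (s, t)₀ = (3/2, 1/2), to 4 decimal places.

-12.1250

J = [[3·t, 3·s - 4·t + 1], [2·s + t^2, 2·s·t - 2]].
At the point, J = [[1.5000, 3.5000], [3.2500, -0.5000]].
det J = -12.1250.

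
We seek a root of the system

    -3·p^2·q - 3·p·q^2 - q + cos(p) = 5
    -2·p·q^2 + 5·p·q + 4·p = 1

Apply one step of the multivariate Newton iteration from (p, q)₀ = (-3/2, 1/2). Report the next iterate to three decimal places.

(-0.396, -0.251)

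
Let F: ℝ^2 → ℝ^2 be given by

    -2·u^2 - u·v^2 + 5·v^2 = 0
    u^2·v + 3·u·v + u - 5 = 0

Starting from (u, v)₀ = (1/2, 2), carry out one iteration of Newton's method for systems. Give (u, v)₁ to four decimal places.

(0.7819, 1.1217)

At (1/2, 2): F = (17.5000, -1.0000).
Jacobian J = [[-4·u - v^2, -2·u·v + 10·v], [2·u·v + 3·v + 1, u^2 + 3·u]].
At the point, J = [[-6.0000, 18.0000], [9.0000, 1.7500]] (det J = -172.5000).
Solving J·Δ = −F gives Δ = (0.2819, -0.8783).
Then the next iterate is (u, v)₁ = (0.7819, 1.1217).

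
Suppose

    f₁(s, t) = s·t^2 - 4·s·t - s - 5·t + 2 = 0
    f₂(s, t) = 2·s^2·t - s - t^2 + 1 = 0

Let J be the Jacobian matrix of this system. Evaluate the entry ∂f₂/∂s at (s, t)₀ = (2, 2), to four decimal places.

15.0000

∂f₂/∂s = 4·s·t - 1.
At (2, 2) this is 15.0000.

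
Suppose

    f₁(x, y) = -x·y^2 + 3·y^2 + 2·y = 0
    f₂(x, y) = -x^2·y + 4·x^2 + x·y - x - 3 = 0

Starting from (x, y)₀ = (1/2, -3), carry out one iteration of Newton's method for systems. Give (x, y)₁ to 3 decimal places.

(1.537, -2.449)

At (1/2, -3): F = (16.500, -3.250).
Jacobian J = [[-y^2, -2·x·y + 6·y + 2], [-2·x·y + 8·x + y - 1, -x^2 + x]].
At the point, J = [[-9.000, -13.000], [3.000, 0.250]] (det J = 36.750).
Solving J·Δ = −F gives Δ = (1.037, 0.551).
Then the next iterate is (x, y)₁ = (1.537, -2.449).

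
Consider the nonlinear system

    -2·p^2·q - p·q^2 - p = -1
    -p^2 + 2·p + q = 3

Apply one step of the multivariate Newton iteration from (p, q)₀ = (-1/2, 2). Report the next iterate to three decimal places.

(0.568, 1.045)

At (-1/2, 2): F = (2.500, -2.250).
Jacobian J = [[-4·p·q - q^2 - 1, -2·p^2 - 2·p·q], [-2·p + 2, 1]].
At the point, J = [[-1.000, 1.500], [3.000, 1.000]] (det J = -5.500).
Solving J·Δ = −F gives Δ = (1.068, -0.955).
Then the next iterate is (p, q)₁ = (0.568, 1.045).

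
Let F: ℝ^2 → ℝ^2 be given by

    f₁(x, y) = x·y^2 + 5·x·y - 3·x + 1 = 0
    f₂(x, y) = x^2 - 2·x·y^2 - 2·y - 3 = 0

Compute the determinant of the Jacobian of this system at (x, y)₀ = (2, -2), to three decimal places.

-118.000

J = [[y^2 + 5·y - 3, 2·x·y + 5·x], [2·x - 2·y^2, -4·x·y - 2]].
At the point, J = [[-9.000, 2.000], [-4.000, 14.000]].
det J = -118.000.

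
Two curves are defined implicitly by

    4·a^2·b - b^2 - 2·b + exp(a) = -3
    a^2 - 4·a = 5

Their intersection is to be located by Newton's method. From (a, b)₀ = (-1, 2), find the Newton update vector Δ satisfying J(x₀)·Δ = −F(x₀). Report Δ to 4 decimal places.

(0.0000, 1.6839)

At (-1, 2): F = (3.367879, 0.0000).
Jacobian J = [[8·a·b + exp(a), 4·a^2 - 2·b - 2], [2·a - 4, 0]].
At the point, J = [[-15.632121, -2.0000], [-6.0000, 0.0000]] (det J = -12.0000).
Solving J·Δ = −F gives Δ = (0.0000, 1.6839).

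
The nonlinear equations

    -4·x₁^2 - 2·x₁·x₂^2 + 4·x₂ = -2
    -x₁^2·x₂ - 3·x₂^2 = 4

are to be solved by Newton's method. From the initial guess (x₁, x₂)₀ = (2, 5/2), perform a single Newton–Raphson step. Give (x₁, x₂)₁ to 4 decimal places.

At (2, 5/2): F = (-29.0000, -32.7500).
Jacobian J = [[-8·x₁ - 2·x₂^2, -4·x₁·x₂ + 4], [-2·x₁·x₂, -x₁^2 - 6·x₂]].
At the point, J = [[-28.5000, -16.0000], [-10.0000, -19.0000]] (det J = 381.5000).
Solving J·Δ = −F gives Δ = (-0.0708, -1.6864).
Then the next iterate is (x₁, x₂)₁ = (1.9292, 0.8136).

(1.9292, 0.8136)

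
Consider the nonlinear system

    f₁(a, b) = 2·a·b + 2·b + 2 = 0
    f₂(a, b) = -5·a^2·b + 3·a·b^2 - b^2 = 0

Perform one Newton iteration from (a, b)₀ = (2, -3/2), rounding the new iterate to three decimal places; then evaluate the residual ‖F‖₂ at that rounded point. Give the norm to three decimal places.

At (2, -3/2): F = (-7.000, 41.250).
Jacobian J = [[2·b, 2·a + 2], [-10·a·b + 3·b^2, -5·a^2 + 6·a·b - 2·b]].
At the point, J = [[-3.000, 6.000], [36.750, -35.000]] (det J = -115.500).
Solving J·Δ = −F gives Δ = (-0.022, 1.156).
Then the next iterate is (a, b)₁ = (1.978, -0.344).
Re-evaluating at (1.978, -0.344): F = (-0.04886, 7.31334), so ‖F‖₂ = 7.314.

7.314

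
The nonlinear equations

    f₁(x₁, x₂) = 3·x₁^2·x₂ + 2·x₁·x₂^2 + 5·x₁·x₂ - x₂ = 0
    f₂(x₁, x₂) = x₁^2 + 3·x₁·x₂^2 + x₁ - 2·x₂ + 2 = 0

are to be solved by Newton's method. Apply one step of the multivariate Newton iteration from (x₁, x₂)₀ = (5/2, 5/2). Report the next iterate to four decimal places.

(1.4586, 1.7436)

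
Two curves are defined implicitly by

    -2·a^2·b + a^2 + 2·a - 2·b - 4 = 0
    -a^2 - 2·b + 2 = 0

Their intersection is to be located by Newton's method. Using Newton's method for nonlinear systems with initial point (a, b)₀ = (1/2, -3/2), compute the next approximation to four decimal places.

At (1/2, -3/2): F = (1.0000, 4.7500).
Jacobian J = [[-4·a·b + 2·a + 2, -2·a^2 - 2], [-2·a, -2]].
At the point, J = [[6.0000, -2.5000], [-1.0000, -2.0000]] (det J = -14.5000).
Solving J·Δ = −F gives Δ = (0.6810, 2.0345).
Then the next iterate is (a, b)₁ = (1.1810, 0.5345).

(1.1810, 0.5345)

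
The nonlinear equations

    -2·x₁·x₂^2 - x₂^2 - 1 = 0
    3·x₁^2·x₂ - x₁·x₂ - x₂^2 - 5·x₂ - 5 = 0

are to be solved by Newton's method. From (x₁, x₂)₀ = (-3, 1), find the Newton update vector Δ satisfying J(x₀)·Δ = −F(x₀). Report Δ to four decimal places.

(0.6806, -0.2639)

At (-3, 1): F = (4.0000, 19.0000).
Jacobian J = [[-2·x₂^2, -4·x₁·x₂ - 2·x₂], [6·x₁·x₂ - x₂, 3·x₁^2 - x₁ - 2·x₂ - 5]].
At the point, J = [[-2.0000, 10.0000], [-19.0000, 23.0000]] (det J = 144.0000).
Solving J·Δ = −F gives Δ = (0.6806, -0.2639).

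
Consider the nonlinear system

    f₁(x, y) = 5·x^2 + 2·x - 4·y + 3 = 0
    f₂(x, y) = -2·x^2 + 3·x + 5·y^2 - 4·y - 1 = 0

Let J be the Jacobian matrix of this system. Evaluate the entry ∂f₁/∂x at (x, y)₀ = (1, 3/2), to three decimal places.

∂f₁/∂x = 10·x + 2.
At (1, 3/2) this is 12.000.

12.000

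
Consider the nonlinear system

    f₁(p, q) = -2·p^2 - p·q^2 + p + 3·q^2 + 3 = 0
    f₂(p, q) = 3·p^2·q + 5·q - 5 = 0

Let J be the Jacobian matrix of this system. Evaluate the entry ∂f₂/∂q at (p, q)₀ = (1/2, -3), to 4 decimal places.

∂f₂/∂q = 3·p^2 + 5.
At (1/2, -3) this is 5.7500.

5.7500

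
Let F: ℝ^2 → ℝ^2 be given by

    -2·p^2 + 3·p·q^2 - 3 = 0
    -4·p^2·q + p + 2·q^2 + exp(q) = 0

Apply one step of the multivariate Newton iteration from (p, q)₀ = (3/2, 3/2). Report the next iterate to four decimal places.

(1.3064, 1.3163)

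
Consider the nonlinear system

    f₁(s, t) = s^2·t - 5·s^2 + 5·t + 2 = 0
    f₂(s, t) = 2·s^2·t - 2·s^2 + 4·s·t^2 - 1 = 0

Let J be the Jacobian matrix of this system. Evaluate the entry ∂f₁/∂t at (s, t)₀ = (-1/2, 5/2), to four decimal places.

5.2500

∂f₁/∂t = s^2 + 5.
At (-1/2, 5/2) this is 5.2500.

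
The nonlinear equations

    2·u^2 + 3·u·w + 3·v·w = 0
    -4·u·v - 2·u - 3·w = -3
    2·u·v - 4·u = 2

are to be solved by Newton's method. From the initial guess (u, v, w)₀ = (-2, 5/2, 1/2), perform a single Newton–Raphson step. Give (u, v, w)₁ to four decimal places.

(-0.5618, 1.8596, 1.5393)

At (-2, 5/2, 1/2): F = (8.7500, 25.5000, -4.0000).
Jacobian J = [[4·u + 3·w, 3·w, 3·u + 3·v], [-4·v - 2, -4·u, -3], [2·v - 4, 2·u, 0]].
At the point, J = [[-6.5000, 1.5000, 1.5000], [-12.0000, 8.0000, -3.0000], [1.0000, -4.0000, 0.0000]] (det J = 133.5000).
Solving J·Δ = −F gives Δ = (1.4382, -0.6404, 1.0393).
Then the next iterate is (u, v, w)₁ = (-0.5618, 1.8596, 1.5393).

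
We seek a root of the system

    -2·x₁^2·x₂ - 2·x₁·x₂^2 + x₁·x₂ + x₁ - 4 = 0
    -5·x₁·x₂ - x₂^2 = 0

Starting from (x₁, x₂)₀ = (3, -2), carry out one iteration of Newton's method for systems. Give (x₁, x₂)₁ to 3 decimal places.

(1.867, -0.667)

At (3, -2): F = (5.000, 26.000).
Jacobian J = [[-4·x₁·x₂ - 2·x₂^2 + x₂ + 1, -2·x₁^2 - 4·x₁·x₂ + x₁], [-5·x₂, -5·x₁ - 2·x₂]].
At the point, J = [[15.000, 9.000], [10.000, -11.000]] (det J = -255.000).
Solving J·Δ = −F gives Δ = (-1.133, 1.333).
Then the next iterate is (x₁, x₂)₁ = (1.867, -0.667).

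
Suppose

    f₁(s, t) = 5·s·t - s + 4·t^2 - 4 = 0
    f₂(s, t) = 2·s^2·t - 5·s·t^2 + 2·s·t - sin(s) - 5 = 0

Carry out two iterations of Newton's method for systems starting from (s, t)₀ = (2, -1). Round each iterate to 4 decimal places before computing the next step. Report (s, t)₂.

At (2, -1): F = (-12.0000, -27.909297).
Jacobian J = [[5·t - 1, 5·s + 8·t], [4·s·t - 5·t^2 + 2·t - cos(s), 2·s^2 - 10·s·t + 2·s]].
At the point, J = [[-6.0000, 2.0000], [-14.583853, 32.0000]] (det J = -162.832294).
Solving J·Δ = −F gives Δ = (-2.0155, -0.0464).
Then the next iterate is (s, t)₁ = (-0.0155, -1.0464).
Round to (-0.0155, -1.0464) and repeat: F = (0.476408, -4.867706), J = [[-6.2320, -8.4487], [-8.502568, -0.192712]].
Δ = (-0.5835, 0.4868), so (s, t)₂ = (-0.5990, -0.5596).

(-0.5990, -0.5596)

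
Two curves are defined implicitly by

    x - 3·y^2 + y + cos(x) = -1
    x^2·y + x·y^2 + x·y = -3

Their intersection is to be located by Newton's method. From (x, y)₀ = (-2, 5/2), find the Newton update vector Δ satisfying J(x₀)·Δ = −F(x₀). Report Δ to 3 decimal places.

(2.390, -0.936)

At (-2, 5/2): F = (-17.66615, -4.500).
Jacobian J = [[-sin(x) + 1, -6·y + 1], [2·x·y + y^2 + y, x^2 + 2·x·y + x]].
At the point, J = [[1.90930, -14.000], [-1.250, -8.000]] (det J = -32.77438).
Solving J·Δ = −F gives Δ = (2.390, -0.936).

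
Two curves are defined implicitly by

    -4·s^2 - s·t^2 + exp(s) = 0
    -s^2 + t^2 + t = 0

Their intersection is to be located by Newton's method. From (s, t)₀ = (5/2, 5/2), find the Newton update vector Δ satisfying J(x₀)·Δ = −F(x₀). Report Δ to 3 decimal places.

At (5/2, 5/2): F = (-28.44251, 2.500).
Jacobian J = [[-8·s - t^2 + exp(s), -2·s·t], [-2·s, 2·t + 1]].
At the point, J = [[-14.06751, -12.500], [-5.000, 6.000]] (det J = -146.90504).
Solving J·Δ = −F gives Δ = (-0.949, -1.207).

(-0.949, -1.207)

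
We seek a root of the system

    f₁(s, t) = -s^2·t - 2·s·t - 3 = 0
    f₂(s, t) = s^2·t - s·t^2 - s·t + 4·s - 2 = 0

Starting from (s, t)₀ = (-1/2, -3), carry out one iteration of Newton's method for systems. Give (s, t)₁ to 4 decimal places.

(1.2500, -3.0000)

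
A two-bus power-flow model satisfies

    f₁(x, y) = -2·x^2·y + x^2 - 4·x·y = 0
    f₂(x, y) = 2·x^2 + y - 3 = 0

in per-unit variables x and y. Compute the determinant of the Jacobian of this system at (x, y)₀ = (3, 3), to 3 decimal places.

318.000

J = [[-4·x·y + 2·x - 4·y, -2·x^2 - 4·x], [4·x, 1]].
At the point, J = [[-42.000, -30.000], [12.000, 1.000]].
det J = 318.000.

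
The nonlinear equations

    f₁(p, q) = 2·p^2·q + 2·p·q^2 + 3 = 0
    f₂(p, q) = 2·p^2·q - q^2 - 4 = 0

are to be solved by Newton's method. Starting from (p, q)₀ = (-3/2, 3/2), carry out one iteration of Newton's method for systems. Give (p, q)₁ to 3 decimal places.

At (-3/2, 3/2): F = (3.000, 0.500).
Jacobian J = [[4·p·q + 2·q^2, 2·p^2 + 4·p·q], [4·p·q, 2·p^2 - 2·q]].
At the point, J = [[-4.500, -4.500], [-9.000, 1.500]] (det J = -47.250).
Solving J·Δ = −F gives Δ = (0.143, 0.524).
Then the next iterate is (p, q)₁ = (-1.357, 2.024).

(-1.357, 2.024)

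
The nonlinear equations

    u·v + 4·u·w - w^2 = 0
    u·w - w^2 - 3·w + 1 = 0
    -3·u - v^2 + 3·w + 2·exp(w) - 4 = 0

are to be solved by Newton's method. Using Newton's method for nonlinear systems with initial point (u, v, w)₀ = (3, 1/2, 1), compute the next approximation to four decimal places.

At (3, 1/2, 1): F = (12.5000, 0.0000, -4.813436).
Jacobian J = [[v + 4·w, u, 4·u - 2·w], [w, 0, u - 2·w - 3], [-3, -2·v, 2·exp(w) + 3]].
At the point, J = [[4.5000, 3.0000, 10.0000], [1.0000, 0.0000, -2.0000], [-3.0000, -1.0000, 8.436564]] (det J = -26.309691).
Solving J·Δ = −F gives Δ = (0.1475, -4.6337, 0.0737).
Then the next iterate is (u, v, w)₁ = (3.1475, -4.1337, 1.0737).

(3.1475, -4.1337, 1.0737)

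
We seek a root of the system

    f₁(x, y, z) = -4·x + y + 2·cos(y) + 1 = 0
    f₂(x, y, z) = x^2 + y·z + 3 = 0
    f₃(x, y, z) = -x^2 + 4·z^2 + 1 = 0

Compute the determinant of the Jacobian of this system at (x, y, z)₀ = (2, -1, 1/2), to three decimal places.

J = [[-4, -2·sin(y) + 1, 0], [2·x, z, y], [-2·x, 0, 8·z]].
At the point, J = [[-4.000, 2.68294, 0.000], [4.000, 0.500, -1.000], [-4.000, 0.000, 4.000]].
det J = -40.195.

-40.195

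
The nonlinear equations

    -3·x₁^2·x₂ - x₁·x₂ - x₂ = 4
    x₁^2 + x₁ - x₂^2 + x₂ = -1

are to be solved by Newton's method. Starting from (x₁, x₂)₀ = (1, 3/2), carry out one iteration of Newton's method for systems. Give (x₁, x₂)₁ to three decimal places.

(0.049, 1.198)

At (1, 3/2): F = (-11.500, 2.250).
Jacobian J = [[-6·x₁·x₂ - x₂, -3·x₁^2 - x₁ - 1], [2·x₁ + 1, -2·x₂ + 1]].
At the point, J = [[-10.500, -5.000], [3.000, -2.000]] (det J = 36.000).
Solving J·Δ = −F gives Δ = (-0.951, -0.302).
Then the next iterate is (x₁, x₂)₁ = (0.049, 1.198).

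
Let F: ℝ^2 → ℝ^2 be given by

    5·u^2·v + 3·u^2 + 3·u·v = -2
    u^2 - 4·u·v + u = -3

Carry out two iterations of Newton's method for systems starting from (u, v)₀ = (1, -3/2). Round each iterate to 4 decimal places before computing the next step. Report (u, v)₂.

At (1, -3/2): F = (-7.0000, 11.0000).
Jacobian J = [[10·u·v + 6·u + 3·v, 5·u^2 + 3·u], [2·u - 4·v + 1, -4·u]].
At the point, J = [[-13.5000, 8.0000], [9.0000, -4.0000]] (det J = -18.0000).
Solving J·Δ = −F gives Δ = (-3.3333, -4.7500).
Then the next iterate is (u, v)₁ = (-2.3333, -6.2500).
Round to (-2.3333, -6.2500) and repeat: F = (-108.051786, -52.221511), J = [[113.081450, 20.221544], [21.3334, 9.3332]].
Δ = (-0.0762, 5.7693), so (u, v)₂ = (-2.4095, -0.4807).

(-2.4095, -0.4807)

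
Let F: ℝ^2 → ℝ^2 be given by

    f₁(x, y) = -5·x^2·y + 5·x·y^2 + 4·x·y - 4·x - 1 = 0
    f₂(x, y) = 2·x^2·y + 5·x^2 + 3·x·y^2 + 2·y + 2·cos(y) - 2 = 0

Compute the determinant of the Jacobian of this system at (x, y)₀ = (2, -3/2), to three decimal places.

J = [[-10·x·y + 5·y^2 + 4·y - 4, -5·x^2 + 10·x·y + 4·x], [4·x·y + 10·x + 3·y^2, 2·x^2 + 6·x·y - 2·sin(y) + 2]].
At the point, J = [[31.250, -42.000], [14.750, -6.00501]].
det J = 431.843.

431.843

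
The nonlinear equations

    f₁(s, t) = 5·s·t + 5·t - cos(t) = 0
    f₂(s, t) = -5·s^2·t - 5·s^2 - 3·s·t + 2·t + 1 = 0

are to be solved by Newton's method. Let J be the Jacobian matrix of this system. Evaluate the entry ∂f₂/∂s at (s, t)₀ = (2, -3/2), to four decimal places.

14.5000

∂f₂/∂s = -10·s·t - 10·s - 3·t.
At (2, -3/2) this is 14.5000.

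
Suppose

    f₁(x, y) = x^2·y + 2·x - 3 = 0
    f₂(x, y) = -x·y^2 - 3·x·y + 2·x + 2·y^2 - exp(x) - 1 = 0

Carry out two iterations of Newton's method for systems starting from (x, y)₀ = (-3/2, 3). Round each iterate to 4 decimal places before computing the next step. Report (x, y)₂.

(-4.6582, 0.2138)

At (-3/2, 3): F = (0.7500, 40.776870).
Jacobian J = [[2·x·y + 2, x^2], [-y^2 - 3·y - exp(x) + 2, -2·x·y - 3·x + 4·y]].
At the point, J = [[-7.0000, 2.2500], [-16.223130, 25.5000]] (det J = -141.997957).
Solving J·Δ = −F gives Δ = (-0.5114, -1.9245).
Then the next iterate is (x, y)₁ = (-2.0114, 1.0755).
Round to (-2.0114, 1.0755) and repeat: F = (-2.671617, 5.973168), J = [[-2.326521, 4.045730], [-2.517001, 14.662721]].
Δ = (-2.6468, -0.8617), so (x, y)₂ = (-4.6582, 0.2138).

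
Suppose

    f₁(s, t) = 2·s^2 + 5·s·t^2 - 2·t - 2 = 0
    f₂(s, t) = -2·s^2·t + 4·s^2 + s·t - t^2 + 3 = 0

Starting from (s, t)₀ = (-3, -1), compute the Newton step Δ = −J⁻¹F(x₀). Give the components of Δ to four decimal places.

(1.4619, 0.2583)

At (-3, -1): F = (3.0000, 59.0000).
Jacobian J = [[4·s + 5·t^2, 10·s·t - 2], [-4·s·t + 8·s + t, -2·s^2 + s - 2·t]].
At the point, J = [[-7.0000, 28.0000], [-37.0000, -19.0000]] (det J = 1169.0000).
Solving J·Δ = −F gives Δ = (1.4619, 0.2583).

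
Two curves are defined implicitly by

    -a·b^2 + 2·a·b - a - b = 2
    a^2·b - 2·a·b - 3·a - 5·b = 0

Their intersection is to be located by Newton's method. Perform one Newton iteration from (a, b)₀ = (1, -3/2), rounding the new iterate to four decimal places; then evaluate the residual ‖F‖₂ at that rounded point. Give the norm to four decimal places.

At (1, -3/2): F = (-6.7500, 6.0000).
Jacobian J = [[-b^2 + 2·b - 1, -2·a·b + 2·a - 1], [2·a·b - 2·b - 3, a^2 - 2·a - 5]].
At the point, J = [[-6.2500, 4.0000], [-3.0000, -6.0000]] (det J = 49.5000).
Solving J·Δ = −F gives Δ = (-0.3333, 1.1667).
Then the next iterate is (a, b)₁ = (0.6667, -0.3333).
Re-evaluating at (0.6667, -0.3333): F = (-2.851885, -0.037326), so ‖F‖₂ = 2.8521.

2.8521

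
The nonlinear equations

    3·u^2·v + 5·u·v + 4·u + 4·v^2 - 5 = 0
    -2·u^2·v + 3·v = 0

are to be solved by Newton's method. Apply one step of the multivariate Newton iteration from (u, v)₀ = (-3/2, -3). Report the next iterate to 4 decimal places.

At (-3/2, -3): F = (27.2500, 4.5000).
Jacobian J = [[6·u·v + 5·v + 4, 3·u^2 + 5·u + 8·v], [-4·u·v, -2·u^2 + 3]].
At the point, J = [[16.0000, -24.7500], [-18.0000, -1.5000]] (det J = -469.5000).
Solving J·Δ = −F gives Δ = (0.1502, 1.1981).
Then the next iterate is (u, v)₁ = (-1.3498, -1.8019).

(-1.3498, -1.8019)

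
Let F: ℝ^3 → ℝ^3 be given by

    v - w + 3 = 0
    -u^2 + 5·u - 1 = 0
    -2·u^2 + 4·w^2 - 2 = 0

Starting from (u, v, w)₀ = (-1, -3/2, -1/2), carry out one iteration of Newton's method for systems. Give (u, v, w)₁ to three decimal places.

At (-1, -3/2, -1/2): F = (2.000, -7.000, -3.000).
Jacobian J = [[0, 1, -1], [-2·u + 5, 0, 0], [-4·u, 0, 8·w]].
At the point, J = [[0.000, 1.000, -1.000], [7.000, 0.000, 0.000], [4.000, 0.000, -4.000]] (det J = 28.000).
Solving J·Δ = −F gives Δ = (1.000, -1.750, 0.250).
Then the next iterate is (u, v, w)₁ = (0.000, -3.250, -0.250).

(0.000, -3.250, -0.250)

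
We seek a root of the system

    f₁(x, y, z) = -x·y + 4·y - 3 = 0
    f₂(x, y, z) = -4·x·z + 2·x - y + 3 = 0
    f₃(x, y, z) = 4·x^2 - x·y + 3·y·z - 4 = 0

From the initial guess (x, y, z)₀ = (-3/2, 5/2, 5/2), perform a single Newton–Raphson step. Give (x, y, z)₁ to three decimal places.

At (-3/2, 5/2, 5/2): F = (10.750, 12.500, 27.500).
Jacobian J = [[-y, -x + 4, 0], [-4·z + 2, -1, -4·x], [8·x - y, -x + 3·z, 3·y]].
At the point, J = [[-2.500, 5.500, 0.000], [-8.000, -1.000, 6.000], [-14.500, 9.000, 7.500]] (det J = 5.250).
Solving J·Δ = −F gives Δ = (51.286, 21.357, 69.857).
Then the next iterate is (x, y, z)₁ = (49.786, 23.857, 72.357).

(49.786, 23.857, 72.357)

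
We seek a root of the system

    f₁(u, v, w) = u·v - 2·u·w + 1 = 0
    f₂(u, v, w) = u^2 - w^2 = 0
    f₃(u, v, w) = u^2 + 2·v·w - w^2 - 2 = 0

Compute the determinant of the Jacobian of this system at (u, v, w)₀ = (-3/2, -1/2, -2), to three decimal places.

96.500

J = [[v - 2·w, u, -2·u], [2·u, 0, -2·w], [2·u, 2·w, 2·v - 2·w]].
At the point, J = [[3.500, -1.500, 3.000], [-3.000, 0.000, 4.000], [-3.000, -4.000, 3.000]].
det J = 96.500.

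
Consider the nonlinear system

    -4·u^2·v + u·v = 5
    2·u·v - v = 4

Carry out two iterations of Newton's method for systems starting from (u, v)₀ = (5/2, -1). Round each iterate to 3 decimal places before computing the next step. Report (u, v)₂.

(5.142, 0.814)

At (5/2, -1): F = (17.500, -8.000).
Jacobian J = [[-8·u·v + v, -4·u^2 + u], [2·v, 2·u - 1]].
At the point, J = [[19.000, -22.500], [-2.000, 4.000]] (det J = 31.000).
Solving J·Δ = −F gives Δ = (3.548, 3.774).
Then the next iterate is (u, v)₁ = (6.048, 2.774).
Round to (6.048, 2.774) and repeat: F = (-394.09571, 26.78030), J = [[-131.44322, -140.26522], [5.548, 11.096]].
Δ = (-0.906, -1.960), so (u, v)₂ = (5.142, 0.814).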